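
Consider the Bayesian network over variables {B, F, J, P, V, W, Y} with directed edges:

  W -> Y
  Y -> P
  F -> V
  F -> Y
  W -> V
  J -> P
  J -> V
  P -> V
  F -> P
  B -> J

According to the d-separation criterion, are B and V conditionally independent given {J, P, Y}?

We examine all 6 paths between B and V:
Path 1: B → J → V
  J is a chain here and J is conditioned on, so the path is blocked at J.
Path 2: B → J → P → V
  J is a chain here and J is conditioned on, so the path is blocked at J.
Path 3: B → J → P ← Y ← W → V
  J is a chain here and J is conditioned on, so the path is blocked at J.
Path 4: B → J → P ← Y ← F → V
  J is a chain here and J is conditioned on, so the path is blocked at J.
Path 5: B → J → P ← F → V
  J is a chain here and J is conditioned on, so the path is blocked at J.
Path 6: B → J → P ← F → Y ← W → V
  J is a chain here and J is conditioned on, so the path is blocked at J.
All paths are blocked; B ⊥ V | {J, P, Y} holds.

Yes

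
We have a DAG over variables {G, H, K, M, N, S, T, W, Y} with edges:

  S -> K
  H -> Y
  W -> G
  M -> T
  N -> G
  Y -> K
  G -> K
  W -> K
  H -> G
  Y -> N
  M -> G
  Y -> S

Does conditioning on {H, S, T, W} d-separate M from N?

6 paths connect M and N; each must be blocked for d-separation to hold:
Path 1: M → G → K ← Y → N
  K is a collider here and neither K nor any of its descendants is conditioned on, so the collider stays closed — the path is blocked at K.
Path 2: M → G → K ← S ← Y → N
  K is a collider here and neither K nor any of its descendants is conditioned on, so the collider stays closed — the path is blocked at K.
Path 3: M → G ← H → Y → N
  G is a collider here and neither G nor any of its descendants is conditioned on, so the collider stays closed — the path is blocked at G.
Path 4: M → G ← N
  G is a collider here and neither G nor any of its descendants is conditioned on, so the collider stays closed — the path is blocked at G.
Path 5: M → G ← W → K ← Y → N
  G is a collider here and neither G nor any of its descendants is conditioned on, so the collider stays closed — the path is blocked at G.
Path 6: M → G ← W → K ← S ← Y → N
  G is a collider here and neither G nor any of its descendants is conditioned on, so the collider stays closed — the path is blocked at G.
Since every path is blocked, d-separation holds.

Yes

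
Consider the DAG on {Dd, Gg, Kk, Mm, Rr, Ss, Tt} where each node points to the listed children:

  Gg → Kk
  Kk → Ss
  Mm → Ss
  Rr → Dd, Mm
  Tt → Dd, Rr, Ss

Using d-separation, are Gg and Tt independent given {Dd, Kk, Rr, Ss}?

We examine all 3 paths between Gg and Tt:
  1. Gg → Kk → Ss ← Mm ← Rr ← Tt — Kk:chain[blocks]; Ss:collider[open]; Mm:chain[open]; Rr:chain[blocks] ⇒ blocked
  2. Gg → Kk → Ss ← Mm ← Rr → Dd ← Tt — Kk:chain[blocks]; Ss:collider[open]; Mm:chain[open]; Rr:fork[blocks]; Dd:collider[open] ⇒ blocked
  3. Gg → Kk → Ss ← Tt — Kk:chain[blocks]; Ss:collider[open] ⇒ blocked
Since every path is blocked, d-separation holds.

Yes — Gg and Tt are d-separated given {Dd, Kk, Rr, Ss}.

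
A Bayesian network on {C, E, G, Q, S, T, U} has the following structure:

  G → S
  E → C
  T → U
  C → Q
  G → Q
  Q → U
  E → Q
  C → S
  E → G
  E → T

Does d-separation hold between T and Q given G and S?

6 paths connect T and Q; each must be blocked for d-separation to hold:
  1. T ← E → G → Q — E:fork[open]; G:chain[blocks] ⇒ blocked
  2. T ← E → G → S ← C → Q — E:fork[open]; G:chain[blocks]; S:collider[open]; C:fork[open] ⇒ blocked
  3. T ← E → Q — E:fork[open] ⇒ active
  4. T ← E → C → Q — E:fork[open]; C:chain[open] ⇒ active
  5. T ← E → C → S ← G → Q — E:fork[open]; C:chain[open]; S:collider[open]; G:fork[blocks] ⇒ blocked
  6. T → U ← Q — U:collider[blocks] ⇒ blocked
Since the path T ← E → Q is active, T and Q are not d-separated given {G, S}.

No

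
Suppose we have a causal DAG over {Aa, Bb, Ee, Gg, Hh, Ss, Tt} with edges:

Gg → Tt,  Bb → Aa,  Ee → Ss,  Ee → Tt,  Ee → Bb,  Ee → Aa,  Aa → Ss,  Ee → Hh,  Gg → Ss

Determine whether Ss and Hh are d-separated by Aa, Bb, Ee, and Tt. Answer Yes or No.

There are 4 undirected paths between Ss and Hh; checking each against the conditioning set {Aa, Bb, Ee, Tt}:
Path 1: Ss ← Aa ← Bb ← Ee → Hh
  Aa is a chain here and Aa is conditioned on, so the path is blocked at Aa.
Path 2: Ss ← Aa ← Ee → Hh
  Aa is a chain here and Aa is conditioned on, so the path is blocked at Aa.
Path 3: Ss ← Gg → Tt ← Ee → Hh
  Ee is a fork here and Ee is conditioned on, so the path is blocked at Ee.
Path 4: Ss ← Ee → Hh
  Ee is a fork here and Ee is conditioned on, so the path is blocked at Ee.
Since every path is blocked, d-separation holds.

Yes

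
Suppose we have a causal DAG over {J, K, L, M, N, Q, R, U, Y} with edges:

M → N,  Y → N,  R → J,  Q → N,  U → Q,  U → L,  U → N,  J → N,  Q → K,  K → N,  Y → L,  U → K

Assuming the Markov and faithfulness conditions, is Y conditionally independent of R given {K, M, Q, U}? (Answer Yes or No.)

Yes

We examine all 6 paths between Y and R:
Path 1: Y → N ← J ← R
  N is a collider here and neither N nor any of its descendants is conditioned on, so the collider stays closed — the path is blocked at N.
Path 2: Y → L ← U → N ← J ← R
  L is a collider here and neither L nor any of its descendants is conditioned on, so the collider stays closed — the path is blocked at L.
Path 3: Y → L ← U → K → N ← J ← R
  L is a collider here and neither L nor any of its descendants is conditioned on, so the collider stays closed — the path is blocked at L.
Path 4: Y → L ← U → K ← Q → N ← J ← R
  L is a collider here and neither L nor any of its descendants is conditioned on, so the collider stays closed — the path is blocked at L.
Path 5: Y → L ← U → Q → N ← J ← R
  L is a collider here and neither L nor any of its descendants is conditioned on, so the collider stays closed — the path is blocked at L.
Path 6: Y → L ← U → Q → K → N ← J ← R
  L is a collider here and neither L nor any of its descendants is conditioned on, so the collider stays closed — the path is blocked at L.
Since every path is blocked, d-separation holds.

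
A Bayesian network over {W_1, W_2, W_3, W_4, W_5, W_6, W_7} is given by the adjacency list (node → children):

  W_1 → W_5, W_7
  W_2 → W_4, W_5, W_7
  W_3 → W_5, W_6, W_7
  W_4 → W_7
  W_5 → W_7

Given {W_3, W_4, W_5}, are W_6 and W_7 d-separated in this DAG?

Yes

We examine all 5 paths between W_6 and W_7:
Path 1: W_6 ← W_3 → W_7
  W_3 is a fork here and W_3 is conditioned on, so the path is blocked at W_3.
Path 2: W_6 ← W_3 → W_5 ← W_2 → W_4 → W_7
  W_3 is a fork here and W_3 is conditioned on, so the path is blocked at W_3.
Path 3: W_6 ← W_3 → W_5 ← W_2 → W_7
  W_3 is a fork here and W_3 is conditioned on, so the path is blocked at W_3.
Path 4: W_6 ← W_3 → W_5 → W_7
  W_3 is a fork here and W_3 is conditioned on, so the path is blocked at W_3.
Path 5: W_6 ← W_3 → W_5 ← W_1 → W_7
  W_3 is a fork here and W_3 is conditioned on, so the path is blocked at W_3.
All paths are blocked; W_6 ⊥ W_7 | {W_3, W_4, W_5} holds.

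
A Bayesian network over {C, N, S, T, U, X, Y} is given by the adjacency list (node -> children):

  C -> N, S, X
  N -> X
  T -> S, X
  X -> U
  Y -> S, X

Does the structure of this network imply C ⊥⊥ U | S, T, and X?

4 paths connect C and U; each must be blocked for d-separation to hold:
Path 1: C → N → X → U
  X is a chain here and X is conditioned on, so the path is blocked at X.
Path 2: C → S ← Y → X → U
  X is a chain here and X is conditioned on, so the path is blocked at X.
Path 3: C → S ← T → X → U
  T is a fork here and T is conditioned on, so the path is blocked at T.
Path 4: C → X → U
  X is a chain here and X is conditioned on, so the path is blocked at X.
Since every path is blocked, d-separation holds.

Yes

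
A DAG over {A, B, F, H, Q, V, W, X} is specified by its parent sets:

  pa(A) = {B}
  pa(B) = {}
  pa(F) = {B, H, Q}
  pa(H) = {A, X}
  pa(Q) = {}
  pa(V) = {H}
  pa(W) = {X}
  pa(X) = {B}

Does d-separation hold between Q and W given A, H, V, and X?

Yes — Q and W are d-separated given {A, H, V, X}.

We examine all 4 paths between Q and W:
  1. Q → F ← H ← A ← B → X → W — F:collider[blocks]; H:chain[blocks]; A:chain[blocks]; B:fork[open]; X:chain[blocks] ⇒ blocked
  2. Q → F ← H ← X → W — F:collider[blocks]; H:chain[blocks]; X:fork[blocks] ⇒ blocked
  3. Q → F ← B → A → H ← X → W — F:collider[blocks]; B:fork[open]; A:chain[blocks]; H:collider[open]; X:fork[blocks] ⇒ blocked
  4. Q → F ← B → X → W — F:collider[blocks]; B:fork[open]; X:chain[blocks] ⇒ blocked
Every path is blocked, so Q and W are d-separated given {A, H, V, X}.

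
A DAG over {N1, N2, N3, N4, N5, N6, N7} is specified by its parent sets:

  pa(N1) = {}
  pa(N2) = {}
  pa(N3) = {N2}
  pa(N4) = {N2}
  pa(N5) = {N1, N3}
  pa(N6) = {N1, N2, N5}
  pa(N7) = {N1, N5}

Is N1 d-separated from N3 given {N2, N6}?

No

6 paths connect N1 and N3; each must be blocked for d-separation to hold:
  1. N1 → N6 ← N2 → N3 — N6:collider[open]; N2:fork[blocks] ⇒ blocked
  2. N1 → N6 ← N5 ← N3 — N6:collider[open]; N5:chain[open] ⇒ active
  3. N1 → N5 → N6 ← N2 → N3 — N5:chain[open]; N6:collider[open]; N2:fork[blocks] ⇒ blocked
  4. N1 → N5 ← N3 — N5:collider[open] ⇒ active
  5. N1 → N7 ← N5 → N6 ← N2 → N3 — N7:collider[blocks]; N5:fork[open]; N6:collider[open]; N2:fork[blocks] ⇒ blocked
  6. N1 → N7 ← N5 ← N3 — N7:collider[blocks]; N5:chain[open] ⇒ blocked
Since the path N1 → N6 ← N5 ← N3 is active, N1 and N3 are not d-separated given {N2, N6}.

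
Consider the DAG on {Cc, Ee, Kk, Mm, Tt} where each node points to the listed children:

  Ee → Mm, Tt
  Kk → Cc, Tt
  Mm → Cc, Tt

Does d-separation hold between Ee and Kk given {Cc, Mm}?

Enumerating the 4 paths from Ee to Kk and testing each for blocking by {Cc, Mm}:
Path 1: Ee → Mm → Cc ← Kk
  Mm is a chain here and Mm is conditioned on, so the path is blocked at Mm.
Path 2: Ee → Mm → Tt ← Kk
  Mm is a chain here and Mm is conditioned on, so the path is blocked at Mm.
Path 3: Ee → Tt ← Mm → Cc ← Kk
  Tt is a collider here and neither Tt nor any of its descendants is conditioned on, so the collider stays closed — the path is blocked at Tt.
Path 4: Ee → Tt ← Kk
  Tt is a collider here and neither Tt nor any of its descendants is conditioned on, so the collider stays closed — the path is blocked at Tt.
Since every path is blocked, d-separation holds.

Yes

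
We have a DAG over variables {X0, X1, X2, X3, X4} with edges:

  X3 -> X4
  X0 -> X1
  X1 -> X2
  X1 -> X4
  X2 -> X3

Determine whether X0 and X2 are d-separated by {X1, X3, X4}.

We examine all 2 paths between X0 and X2:
  1. X0 → X1 → X2 — X1:chain[blocks] ⇒ blocked
  2. X0 → X1 → X4 ← X3 ← X2 — X1:chain[blocks]; X4:collider[open]; X3:chain[blocks] ⇒ blocked
Every path is blocked, so X0 and X2 are d-separated given {X1, X3, X4}.

Yes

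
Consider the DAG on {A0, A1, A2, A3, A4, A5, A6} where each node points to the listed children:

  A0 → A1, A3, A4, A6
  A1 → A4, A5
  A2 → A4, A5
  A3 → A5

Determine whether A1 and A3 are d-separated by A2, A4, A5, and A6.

No — A1 and A3 are not d-separated given {A2, A4, A5, A6}.

Enumerating the 6 paths from A1 to A3 and testing each for blocking by {A2, A4, A5, A6}:
  1. A1 ← A0 → A3 — A0:fork[open] ⇒ active
  2. A1 ← A0 → A4 ← A2 → A5 ← A3 — A0:fork[open]; A4:collider[open]; A2:fork[blocks]; A5:collider[open] ⇒ blocked
  3. A1 → A5 ← A3 — A5:collider[open] ⇒ active
  4. A1 → A5 ← A2 → A4 ← A0 → A3 — A5:collider[open]; A2:fork[blocks]; A4:collider[open]; A0:fork[open] ⇒ blocked
  5. A1 → A4 ← A0 → A3 — A4:collider[open]; A0:fork[open] ⇒ active
  6. A1 → A4 ← A2 → A5 ← A3 — A4:collider[open]; A2:fork[blocks]; A5:collider[open] ⇒ blocked
At least one path is unblocked, so d-separation fails.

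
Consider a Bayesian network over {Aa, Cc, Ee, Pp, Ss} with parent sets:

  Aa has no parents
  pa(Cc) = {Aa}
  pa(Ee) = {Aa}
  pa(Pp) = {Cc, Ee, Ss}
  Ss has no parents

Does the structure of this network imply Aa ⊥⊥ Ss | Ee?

We examine all 2 paths between Aa and Ss:
Path 1: Aa → Ee → Pp ← Ss
  Ee is a chain here and Ee is conditioned on, so the path is blocked at Ee.
Path 2: Aa → Cc → Pp ← Ss
  Pp is a collider here and neither Pp nor any of its descendants is conditioned on, so the collider stays closed — the path is blocked at Pp.
Every path is blocked, so Aa and Ss are d-separated given {Ee}.

Yes — Aa and Ss are d-separated given {Ee}.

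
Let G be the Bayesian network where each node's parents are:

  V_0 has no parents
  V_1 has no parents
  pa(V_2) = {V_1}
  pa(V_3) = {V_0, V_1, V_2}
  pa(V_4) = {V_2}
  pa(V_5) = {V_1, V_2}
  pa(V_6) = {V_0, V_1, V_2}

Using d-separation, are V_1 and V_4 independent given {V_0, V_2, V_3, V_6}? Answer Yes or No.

Yes — V_1 and V_4 are d-separated given {V_0, V_2, V_3, V_6}.

6 paths connect V_1 and V_4; each must be blocked for d-separation to hold:
  1. V_1 → V_5 ← V_2 → V_4 — V_5:collider[blocks]; V_2:fork[blocks] ⇒ blocked
  2. V_1 → V_3 ← V_2 → V_4 — V_3:collider[open]; V_2:fork[blocks] ⇒ blocked
  3. V_1 → V_3 ← V_0 → V_6 ← V_2 → V_4 — V_3:collider[open]; V_0:fork[blocks]; V_6:collider[open]; V_2:fork[blocks] ⇒ blocked
  4. V_1 → V_2 → V_4 — V_2:chain[blocks] ⇒ blocked
  5. V_1 → V_6 ← V_2 → V_4 — V_6:collider[open]; V_2:fork[blocks] ⇒ blocked
  6. V_1 → V_6 ← V_0 → V_3 ← V_2 → V_4 — V_6:collider[open]; V_0:fork[blocks]; V_3:collider[open]; V_2:fork[blocks] ⇒ blocked
Every path is blocked, so V_1 and V_4 are d-separated given {V_0, V_2, V_3, V_6}.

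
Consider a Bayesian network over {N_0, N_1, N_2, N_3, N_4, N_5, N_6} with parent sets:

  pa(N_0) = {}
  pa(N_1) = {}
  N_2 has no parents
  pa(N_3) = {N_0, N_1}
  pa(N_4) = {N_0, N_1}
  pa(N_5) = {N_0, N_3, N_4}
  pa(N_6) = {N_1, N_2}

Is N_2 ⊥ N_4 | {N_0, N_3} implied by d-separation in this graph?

Yes

5 paths connect N_2 and N_4; each must be blocked for d-separation to hold:
Path 1: N_2 → N_6 ← N_1 → N_4
  N_6 is a collider here and neither N_6 nor any of its descendants is conditioned on, so the collider stays closed — the path is blocked at N_6.
Path 2: N_2 → N_6 ← N_1 → N_3 ← N_0 → N_4
  N_6 is a collider here and neither N_6 nor any of its descendants is conditioned on, so the collider stays closed — the path is blocked at N_6.
Path 3: N_2 → N_6 ← N_1 → N_3 ← N_0 → N_5 ← N_4
  N_6 is a collider here and neither N_6 nor any of its descendants is conditioned on, so the collider stays closed — the path is blocked at N_6.
Path 4: N_2 → N_6 ← N_1 → N_3 → N_5 ← N_4
  N_6 is a collider here and neither N_6 nor any of its descendants is conditioned on, so the collider stays closed — the path is blocked at N_6.
Path 5: N_2 → N_6 ← N_1 → N_3 → N_5 ← N_0 → N_4
  N_6 is a collider here and neither N_6 nor any of its descendants is conditioned on, so the collider stays closed — the path is blocked at N_6.
Since every path is blocked, d-separation holds.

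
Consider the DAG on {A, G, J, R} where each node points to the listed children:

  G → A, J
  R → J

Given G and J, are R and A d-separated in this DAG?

Yes

Only one path connects R and A:
  1. R → J ← G → A — J:collider[open]; G:fork[blocks] ⇒ blocked
Since every path is blocked, d-separation holds.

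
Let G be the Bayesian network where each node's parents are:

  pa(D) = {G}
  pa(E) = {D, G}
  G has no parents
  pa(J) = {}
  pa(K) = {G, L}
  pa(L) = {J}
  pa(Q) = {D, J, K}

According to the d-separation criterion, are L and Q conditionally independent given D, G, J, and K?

Yes

Enumerating the 4 paths from L to Q and testing each for blocking by {D, G, J, K}:
Path 1: L → K → Q
  K is a chain here and K is conditioned on, so the path is blocked at K.
Path 2: L → K ← G → E ← D → Q
  G is a fork here and G is conditioned on, so the path is blocked at G.
Path 3: L → K ← G → D → Q
  G is a fork here and G is conditioned on, so the path is blocked at G.
Path 4: L ← J → Q
  J is a fork here and J is conditioned on, so the path is blocked at J.
All paths are blocked; L ⊥ Q | {D, G, J, K} holds.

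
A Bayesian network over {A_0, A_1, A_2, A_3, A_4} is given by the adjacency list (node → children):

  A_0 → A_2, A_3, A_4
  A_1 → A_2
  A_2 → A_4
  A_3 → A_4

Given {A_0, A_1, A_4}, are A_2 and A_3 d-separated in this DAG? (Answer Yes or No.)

No

Enumerating the 4 paths from A_2 to A_3 and testing each for blocking by {A_0, A_1, A_4}:
Path 1: A_2 ← A_0 → A_4 ← A_3
  A_0 is a fork here and A_0 is conditioned on, so the path is blocked at A_0.
Path 2: A_2 ← A_0 → A_3
  A_0 is a fork here and A_0 is conditioned on, so the path is blocked at A_0.
Path 3: A_2 → A_4 ← A_0 → A_3
  A_0 is a fork here and A_0 is conditioned on, so the path is blocked at A_0.
Path 4: A_2 → A_4 ← A_3
  A_4 is a collider and A_4 is conditioned on, which opens it — no node blocks this path, so it is active.
At least one path is unblocked, so d-separation fails.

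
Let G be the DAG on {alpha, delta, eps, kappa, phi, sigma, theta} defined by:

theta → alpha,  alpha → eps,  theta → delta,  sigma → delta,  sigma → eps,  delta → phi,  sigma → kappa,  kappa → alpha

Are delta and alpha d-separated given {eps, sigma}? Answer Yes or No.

No

We examine all 3 paths between delta and alpha:
Path 1: delta ← sigma → kappa → alpha
  sigma is a fork here and sigma is conditioned on, so the path is blocked at sigma.
Path 2: delta ← sigma → eps ← alpha
  sigma is a fork here and sigma is conditioned on, so the path is blocked at sigma.
Path 3: delta ← theta → alpha
  theta is a fork and theta is not conditioned on — no node blocks this path, so it is active.
At least one path is unblocked, so d-separation fails.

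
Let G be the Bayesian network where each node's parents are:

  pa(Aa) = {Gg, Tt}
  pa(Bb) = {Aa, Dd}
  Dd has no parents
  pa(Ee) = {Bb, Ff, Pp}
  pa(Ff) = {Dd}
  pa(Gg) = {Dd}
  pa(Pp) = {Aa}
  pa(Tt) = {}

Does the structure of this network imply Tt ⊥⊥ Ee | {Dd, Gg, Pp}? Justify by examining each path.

There are 5 undirected paths between Tt and Ee; checking each against the conditioning set {Dd, Gg, Pp}:
  1. Tt → Aa ← Gg ← Dd → Ff → Ee — Aa:collider[open]; Gg:chain[blocks]; Dd:fork[blocks]; Ff:chain[open] ⇒ blocked
  2. Tt → Aa ← Gg ← Dd → Bb → Ee — Aa:collider[open]; Gg:chain[blocks]; Dd:fork[blocks]; Bb:chain[open] ⇒ blocked
  3. Tt → Aa → Bb ← Dd → Ff → Ee — Aa:chain[open]; Bb:collider[blocks]; Dd:fork[blocks]; Ff:chain[open] ⇒ blocked
  4. Tt → Aa → Bb → Ee — Aa:chain[open]; Bb:chain[open] ⇒ active
  5. Tt → Aa → Pp → Ee — Aa:chain[open]; Pp:chain[blocks] ⇒ blocked
Since the path Tt → Aa → Bb → Ee is active, Tt and Ee are not d-separated given {Dd, Gg, Pp}.

No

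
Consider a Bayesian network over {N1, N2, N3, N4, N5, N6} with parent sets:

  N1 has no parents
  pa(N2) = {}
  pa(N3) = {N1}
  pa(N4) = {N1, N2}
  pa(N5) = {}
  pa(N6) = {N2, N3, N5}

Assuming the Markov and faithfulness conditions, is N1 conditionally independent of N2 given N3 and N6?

Yes

We examine all 2 paths between N1 and N2:
  1. N1 → N4 ← N2 — N4:collider[blocks] ⇒ blocked
  2. N1 → N3 → N6 ← N2 — N3:chain[blocks]; N6:collider[open] ⇒ blocked
All paths are blocked; N1 ⊥ N2 | {N3, N6} holds.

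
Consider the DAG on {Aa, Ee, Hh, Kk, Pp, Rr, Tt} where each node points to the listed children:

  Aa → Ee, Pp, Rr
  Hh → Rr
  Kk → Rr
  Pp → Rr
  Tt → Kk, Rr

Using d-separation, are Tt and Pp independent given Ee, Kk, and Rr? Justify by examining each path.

No

There are 4 undirected paths between Tt and Pp; checking each against the conditioning set {Ee, Kk, Rr}:
  1. Tt → Kk → Rr ← Aa → Pp — Kk:chain[blocks]; Rr:collider[open]; Aa:fork[open] ⇒ blocked
  2. Tt → Kk → Rr ← Pp — Kk:chain[blocks]; Rr:collider[open] ⇒ blocked
  3. Tt → Rr ← Aa → Pp — Rr:collider[open]; Aa:fork[open] ⇒ active
  4. Tt → Rr ← Pp — Rr:collider[open] ⇒ active
Because an active path exists, Tt and Pp are not d-separated.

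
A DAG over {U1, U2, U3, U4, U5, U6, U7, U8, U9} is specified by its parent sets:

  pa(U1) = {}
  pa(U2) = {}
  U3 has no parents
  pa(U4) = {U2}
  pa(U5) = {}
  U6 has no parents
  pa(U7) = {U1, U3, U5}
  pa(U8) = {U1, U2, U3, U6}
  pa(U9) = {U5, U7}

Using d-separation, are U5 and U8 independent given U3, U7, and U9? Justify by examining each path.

4 paths connect U5 and U8; each must be blocked for d-separation to hold:
Path 1: U5 → U9 ← U7 ← U1 → U8
  U7 is a chain here and U7 is conditioned on, so the path is blocked at U7.
Path 2: U5 → U9 ← U7 ← U3 → U8
  U7 is a chain here and U7 is conditioned on, so the path is blocked at U7.
Path 3: U5 → U7 ← U1 → U8
  U7 is a collider and U7 is conditioned on, which opens it; U1 is a fork and U1 is not conditioned on — no node blocks this path, so it is active.
Path 4: U5 → U7 ← U3 → U8
  U3 is a fork here and U3 is conditioned on, so the path is blocked at U3.
Because an active path exists, U5 and U8 are not d-separated.

No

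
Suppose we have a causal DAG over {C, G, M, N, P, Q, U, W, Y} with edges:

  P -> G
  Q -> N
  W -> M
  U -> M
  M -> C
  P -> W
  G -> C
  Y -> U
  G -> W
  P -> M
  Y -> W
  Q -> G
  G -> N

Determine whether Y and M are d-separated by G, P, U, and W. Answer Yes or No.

We examine all 6 paths between Y and M:
Path 1: Y → U → M
  U is a chain here and U is conditioned on, so the path is blocked at U.
Path 2: Y → W ← P → G → C ← M
  P is a fork here and P is conditioned on, so the path is blocked at P.
Path 3: Y → W ← P → M
  P is a fork here and P is conditioned on, so the path is blocked at P.
Path 4: Y → W ← G → C ← M
  G is a fork here and G is conditioned on, so the path is blocked at G.
Path 5: Y → W ← G ← P → M
  G is a chain here and G is conditioned on, so the path is blocked at G.
Path 6: Y → W → M
  W is a chain here and W is conditioned on, so the path is blocked at W.
All paths are blocked; Y ⊥ M | {G, P, U, W} holds.

Yes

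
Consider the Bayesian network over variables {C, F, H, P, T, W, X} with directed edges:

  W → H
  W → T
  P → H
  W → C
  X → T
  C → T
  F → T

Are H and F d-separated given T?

2 paths connect H and F; each must be blocked for d-separation to hold:
Path 1: H ← W → C → T ← F
  W is a fork and W is not conditioned on; C is a chain and C is not conditioned on; T is a collider and T is conditioned on, which opens it — no node blocks this path, so it is active.
Path 2: H ← W → T ← F
  W is a fork and W is not conditioned on; T is a collider and T is conditioned on, which opens it — no node blocks this path, so it is active.
At least one path is unblocked, so d-separation fails.

No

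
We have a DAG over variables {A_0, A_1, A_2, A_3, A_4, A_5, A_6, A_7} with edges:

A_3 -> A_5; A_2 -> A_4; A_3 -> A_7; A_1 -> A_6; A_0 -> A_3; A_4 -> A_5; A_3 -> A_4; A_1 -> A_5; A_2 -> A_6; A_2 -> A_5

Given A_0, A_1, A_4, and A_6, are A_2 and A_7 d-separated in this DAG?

No

6 paths connect A_2 and A_7; each must be blocked for d-separation to hold:
  1. A_2 → A_4 ← A_3 → A_7 — A_4:collider[open]; A_3:fork[open] ⇒ active
  2. A_2 → A_4 → A_5 ← A_3 → A_7 — A_4:chain[blocks]; A_5:collider[blocks]; A_3:fork[open] ⇒ blocked
  3. A_2 → A_6 ← A_1 → A_5 ← A_3 → A_7 — A_6:collider[open]; A_1:fork[blocks]; A_5:collider[blocks]; A_3:fork[open] ⇒ blocked
  4. A_2 → A_6 ← A_1 → A_5 ← A_4 ← A_3 → A_7 — A_6:collider[open]; A_1:fork[blocks]; A_5:collider[blocks]; A_4:chain[blocks]; A_3:fork[open] ⇒ blocked
  5. A_2 → A_5 ← A_3 → A_7 — A_5:collider[blocks]; A_3:fork[open] ⇒ blocked
  6. A_2 → A_5 ← A_4 ← A_3 → A_7 — A_5:collider[blocks]; A_4:chain[blocks]; A_3:fork[open] ⇒ blocked
Because an active path exists, A_2 and A_7 are not d-separated.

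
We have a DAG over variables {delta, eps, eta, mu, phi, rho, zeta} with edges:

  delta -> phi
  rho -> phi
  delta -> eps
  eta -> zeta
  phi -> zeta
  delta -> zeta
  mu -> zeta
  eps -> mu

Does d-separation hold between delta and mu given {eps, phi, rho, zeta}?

No — delta and mu are not d-separated given {eps, phi, rho, zeta}.

Enumerating the 3 paths from delta to mu and testing each for blocking by {eps, phi, rho, zeta}:
  1. delta → zeta ← mu — zeta:collider[open] ⇒ active
  2. delta → eps → mu — eps:chain[blocks] ⇒ blocked
  3. delta → phi → zeta ← mu — phi:chain[blocks]; zeta:collider[open] ⇒ blocked
Because an active path exists, delta and mu are not d-separated.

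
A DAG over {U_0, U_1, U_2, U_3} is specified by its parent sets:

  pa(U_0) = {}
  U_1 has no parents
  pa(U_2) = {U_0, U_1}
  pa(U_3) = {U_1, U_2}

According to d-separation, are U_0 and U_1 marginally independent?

Yes

We examine all 2 paths between U_0 and U_1:
  1. U_0 → U_2 → U_3 ← U_1 — U_2:chain[open]; U_3:collider[blocks] ⇒ blocked
  2. U_0 → U_2 ← U_1 — U_2:collider[blocks] ⇒ blocked
Every path is blocked, so U_0 and U_1 are d-separated given ∅.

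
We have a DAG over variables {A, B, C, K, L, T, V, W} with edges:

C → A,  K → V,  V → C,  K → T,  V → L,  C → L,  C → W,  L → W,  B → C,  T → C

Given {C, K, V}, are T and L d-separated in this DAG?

Yes

There are 6 undirected paths between T and L; checking each against the conditioning set {C, K, V}:
Path 1: T → C ← V → L
  V is a fork here and V is conditioned on, so the path is blocked at V.
Path 2: T → C → W ← L
  C is a chain here and C is conditioned on, so the path is blocked at C.
Path 3: T → C → L
  C is a chain here and C is conditioned on, so the path is blocked at C.
Path 4: T ← K → V → C → W ← L
  K is a fork here and K is conditioned on, so the path is blocked at K.
Path 5: T ← K → V → C → L
  K is a fork here and K is conditioned on, so the path is blocked at K.
Path 6: T ← K → V → L
  K is a fork here and K is conditioned on, so the path is blocked at K.
Every path is blocked, so T and L are d-separated given {C, K, V}.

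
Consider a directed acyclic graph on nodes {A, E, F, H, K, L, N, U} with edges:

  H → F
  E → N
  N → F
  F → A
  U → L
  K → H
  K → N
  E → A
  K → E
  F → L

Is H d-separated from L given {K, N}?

5 paths connect H and L; each must be blocked for d-separation to hold:
  1. H ← K → N → F → L — K:fork[blocks]; N:chain[blocks]; F:chain[open] ⇒ blocked
  2. H ← K → N ← E → A ← F → L — K:fork[blocks]; N:collider[open]; E:fork[open]; A:collider[blocks]; F:fork[open] ⇒ blocked
  3. H ← K → E → A ← F → L — K:fork[blocks]; E:chain[open]; A:collider[blocks]; F:fork[open] ⇒ blocked
  4. H ← K → E → N → F → L — K:fork[blocks]; E:chain[open]; N:chain[blocks]; F:chain[open] ⇒ blocked
  5. H → F → L — F:chain[open] ⇒ active
Because an active path exists, H and L are not d-separated.

No — H and L are not d-separated given {K, N}.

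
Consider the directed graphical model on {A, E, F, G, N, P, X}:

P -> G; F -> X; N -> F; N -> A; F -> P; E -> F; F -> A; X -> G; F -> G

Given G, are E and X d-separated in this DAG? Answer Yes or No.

There are 3 undirected paths between E and X; checking each against the conditioning set {G}:
Path 1: E → F → X
  F is a chain and F is not conditioned on — no node blocks this path, so it is active.
Path 2: E → F → G ← X
  F is a chain and F is not conditioned on; G is a collider and G is conditioned on, which opens it — no node blocks this path, so it is active.
Path 3: E → F → P → G ← X
  F is a chain and F is not conditioned on; P is a chain and P is not conditioned on; G is a collider and G is conditioned on, which opens it — no node blocks this path, so it is active.
Because an active path exists, E and X are not d-separated.

No — E and X are not d-separated given {G}.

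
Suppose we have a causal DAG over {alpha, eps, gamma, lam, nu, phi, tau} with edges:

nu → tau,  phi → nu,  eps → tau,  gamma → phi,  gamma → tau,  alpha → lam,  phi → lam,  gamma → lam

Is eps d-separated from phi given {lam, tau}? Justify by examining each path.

No

3 paths connect eps and phi; each must be blocked for d-separation to hold:
Path 1: eps → tau ← gamma → phi
  tau is a collider and tau is conditioned on, which opens it; gamma is a fork and gamma is not conditioned on — no node blocks this path, so it is active.
Path 2: eps → tau ← gamma → lam ← phi
  tau is a collider and tau is conditioned on, which opens it; gamma is a fork and gamma is not conditioned on; lam is a collider and lam is conditioned on, which opens it — no node blocks this path, so it is active.
Path 3: eps → tau ← nu ← phi
  tau is a collider and tau is conditioned on, which opens it; nu is a chain and nu is not conditioned on — no node blocks this path, so it is active.
Because an active path exists, eps and phi are not d-separated.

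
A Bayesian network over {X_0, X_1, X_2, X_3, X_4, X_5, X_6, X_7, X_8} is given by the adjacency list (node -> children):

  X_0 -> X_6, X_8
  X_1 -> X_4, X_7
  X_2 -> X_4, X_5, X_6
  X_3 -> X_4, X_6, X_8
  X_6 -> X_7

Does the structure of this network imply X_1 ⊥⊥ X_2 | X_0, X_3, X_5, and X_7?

No

We examine all 6 paths between X_1 and X_2:
Path 1: X_1 → X_4 ← X_2
  X_4 is a collider here and neither X_4 nor any of its descendants is conditioned on, so the collider stays closed — the path is blocked at X_4.
Path 2: X_1 → X_4 ← X_3 → X_6 ← X_2
  X_4 is a collider here and neither X_4 nor any of its descendants is conditioned on, so the collider stays closed — the path is blocked at X_4.
Path 3: X_1 → X_4 ← X_3 → X_8 ← X_0 → X_6 ← X_2
  X_4 is a collider here and neither X_4 nor any of its descendants is conditioned on, so the collider stays closed — the path is blocked at X_4.
Path 4: X_1 → X_7 ← X_6 ← X_0 → X_8 ← X_3 → X_4 ← X_2
  X_0 is a fork here and X_0 is conditioned on, so the path is blocked at X_0.
Path 5: X_1 → X_7 ← X_6 ← X_2
  X_7 is a collider and X_7 is conditioned on, which opens it; X_6 is a chain and X_6 is not conditioned on — no node blocks this path, so it is active.
Path 6: X_1 → X_7 ← X_6 ← X_3 → X_4 ← X_2
  X_3 is a fork here and X_3 is conditioned on, so the path is blocked at X_3.
Because an active path exists, X_1 and X_2 are not d-separated.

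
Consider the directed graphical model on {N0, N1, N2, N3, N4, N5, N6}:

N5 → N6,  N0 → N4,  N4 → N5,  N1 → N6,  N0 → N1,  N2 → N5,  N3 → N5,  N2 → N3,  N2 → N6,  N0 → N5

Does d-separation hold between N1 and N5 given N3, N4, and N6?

Enumerating the 5 paths from N1 to N5 and testing each for blocking by {N3, N4, N6}:
Path 1: N1 ← N0 → N4 → N5
  N4 is a chain here and N4 is conditioned on, so the path is blocked at N4.
Path 2: N1 ← N0 → N5
  N0 is a fork and N0 is not conditioned on — no node blocks this path, so it is active.
Path 3: N1 → N6 ← N5
  N6 is a collider and N6 is conditioned on, which opens it — no node blocks this path, so it is active.
Path 4: N1 → N6 ← N2 → N3 → N5
  N3 is a chain here and N3 is conditioned on, so the path is blocked at N3.
Path 5: N1 → N6 ← N2 → N5
  N6 is a collider and N6 is conditioned on, which opens it; N2 is a fork and N2 is not conditioned on — no node blocks this path, so it is active.
Because an active path exists, N1 and N5 are not d-separated.

No — N1 and N5 are not d-separated given {N3, N4, N6}.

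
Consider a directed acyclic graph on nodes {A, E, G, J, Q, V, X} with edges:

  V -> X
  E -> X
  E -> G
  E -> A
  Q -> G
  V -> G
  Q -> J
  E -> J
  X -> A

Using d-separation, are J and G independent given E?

No

We examine all 4 paths between J and G:
  1. J ← E → A ← X ← V → G — E:fork[blocks]; A:collider[blocks]; X:chain[open]; V:fork[open] ⇒ blocked
  2. J ← E → G — E:fork[blocks] ⇒ blocked
  3. J ← E → X ← V → G — E:fork[blocks]; X:collider[blocks]; V:fork[open] ⇒ blocked
  4. J ← Q → G — Q:fork[open] ⇒ active
Since the path J ← Q → G is active, J and G are not d-separated given {E}.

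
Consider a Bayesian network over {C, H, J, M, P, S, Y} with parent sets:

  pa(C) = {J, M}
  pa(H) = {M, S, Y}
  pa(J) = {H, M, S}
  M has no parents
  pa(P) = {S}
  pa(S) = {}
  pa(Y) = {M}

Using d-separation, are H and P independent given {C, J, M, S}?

There are 6 undirected paths between H and P; checking each against the conditioning set {C, J, M, S}:
  1. H ← S → P — S:fork[blocks] ⇒ blocked
  2. H → J ← S → P — J:collider[open]; S:fork[blocks] ⇒ blocked
  3. H ← M → J ← S → P — M:fork[blocks]; J:collider[open]; S:fork[blocks] ⇒ blocked
  4. H ← M → C ← J ← S → P — M:fork[blocks]; C:collider[open]; J:chain[blocks]; S:fork[blocks] ⇒ blocked
  5. H ← Y ← M → J ← S → P — Y:chain[open]; M:fork[blocks]; J:collider[open]; S:fork[blocks] ⇒ blocked
  6. H ← Y ← M → C ← J ← S → P — Y:chain[open]; M:fork[blocks]; C:collider[open]; J:chain[blocks]; S:fork[blocks] ⇒ blocked
All paths are blocked; H ⊥ P | {C, J, M, S} holds.

Yes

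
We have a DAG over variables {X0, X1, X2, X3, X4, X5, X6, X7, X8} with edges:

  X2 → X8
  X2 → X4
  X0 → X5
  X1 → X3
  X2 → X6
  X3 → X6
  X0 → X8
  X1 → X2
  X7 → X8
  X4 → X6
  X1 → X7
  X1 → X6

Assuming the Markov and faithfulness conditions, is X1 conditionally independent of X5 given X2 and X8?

We examine all 6 paths between X1 and X5:
Path 1: X1 → X7 → X8 ← X0 → X5
  X7 is a chain and X7 is not conditioned on; X8 is a collider and X8 is conditioned on, which opens it; X0 is a fork and X0 is not conditioned on — no node blocks this path, so it is active.
Path 2: X1 → X3 → X6 ← X2 → X8 ← X0 → X5
  X6 is a collider here and neither X6 nor any of its descendants is conditioned on, so the collider stays closed — the path is blocked at X6.
Path 3: X1 → X3 → X6 ← X4 ← X2 → X8 ← X0 → X5
  X6 is a collider here and neither X6 nor any of its descendants is conditioned on, so the collider stays closed — the path is blocked at X6.
Path 4: X1 → X6 ← X2 → X8 ← X0 → X5
  X6 is a collider here and neither X6 nor any of its descendants is conditioned on, so the collider stays closed — the path is blocked at X6.
Path 5: X1 → X6 ← X4 ← X2 → X8 ← X0 → X5
  X6 is a collider here and neither X6 nor any of its descendants is conditioned on, so the collider stays closed — the path is blocked at X6.
Path 6: X1 → X2 → X8 ← X0 → X5
  X2 is a chain here and X2 is conditioned on, so the path is blocked at X2.
At least one path is unblocked, so d-separation fails.

No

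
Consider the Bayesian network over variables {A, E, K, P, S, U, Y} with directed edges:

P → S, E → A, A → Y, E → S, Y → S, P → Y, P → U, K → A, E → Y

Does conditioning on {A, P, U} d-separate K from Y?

4 paths connect K and Y; each must be blocked for d-separation to hold:
Path 1: K → A → Y
  A is a chain here and A is conditioned on, so the path is blocked at A.
Path 2: K → A ← E → Y
  A is a collider and A is conditioned on, which opens it; E is a fork and E is not conditioned on — no node blocks this path, so it is active.
Path 3: K → A ← E → S ← Y
  S is a collider here and neither S nor any of its descendants is conditioned on, so the collider stays closed — the path is blocked at S.
Path 4: K → A ← E → S ← P → Y
  S is a collider here and neither S nor any of its descendants is conditioned on, so the collider stays closed — the path is blocked at S.
Because an active path exists, K and Y are not d-separated.

No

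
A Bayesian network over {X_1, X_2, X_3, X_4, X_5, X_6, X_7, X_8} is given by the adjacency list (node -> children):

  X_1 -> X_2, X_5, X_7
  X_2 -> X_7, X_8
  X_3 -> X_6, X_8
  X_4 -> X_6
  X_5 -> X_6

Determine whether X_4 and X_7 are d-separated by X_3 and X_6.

No

We examine all 4 paths between X_4 and X_7:
Path 1: X_4 → X_6 ← X_5 ← X_1 → X_7
  X_6 is a collider and X_6 is conditioned on, which opens it; X_5 is a chain and X_5 is not conditioned on; X_1 is a fork and X_1 is not conditioned on — no node blocks this path, so it is active.
Path 2: X_4 → X_6 ← X_5 ← X_1 → X_2 → X_7
  X_6 is a collider and X_6 is conditioned on, which opens it; X_5 is a chain and X_5 is not conditioned on; X_1 is a fork and X_1 is not conditioned on; X_2 is a chain and X_2 is not conditioned on — no node blocks this path, so it is active.
Path 3: X_4 → X_6 ← X_3 → X_8 ← X_2 → X_7
  X_3 is a fork here and X_3 is conditioned on, so the path is blocked at X_3.
Path 4: X_4 → X_6 ← X_3 → X_8 ← X_2 ← X_1 → X_7
  X_3 is a fork here and X_3 is conditioned on, so the path is blocked at X_3.
Since the path X_4 → X_6 ← X_5 ← X_1 → X_7 is active, X_4 and X_7 are not d-separated given {X_3, X_6}.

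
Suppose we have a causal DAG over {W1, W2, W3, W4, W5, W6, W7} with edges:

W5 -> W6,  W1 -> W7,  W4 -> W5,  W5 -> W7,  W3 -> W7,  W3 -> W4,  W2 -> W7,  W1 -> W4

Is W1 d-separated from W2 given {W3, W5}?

We examine all 3 paths between W1 and W2:
  1. W1 → W7 ← W2 — W7:collider[blocks] ⇒ blocked
  2. W1 → W4 → W5 → W7 ← W2 — W4:chain[open]; W5:chain[blocks]; W7:collider[blocks] ⇒ blocked
  3. W1 → W4 ← W3 → W7 ← W2 — W4:collider[open]; W3:fork[blocks]; W7:collider[blocks] ⇒ blocked
All paths are blocked; W1 ⊥ W2 | {W3, W5} holds.

Yes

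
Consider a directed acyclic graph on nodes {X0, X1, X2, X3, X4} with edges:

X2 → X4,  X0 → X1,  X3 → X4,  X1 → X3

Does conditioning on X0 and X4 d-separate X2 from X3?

No

The only undirected path from X2 to X3 is:
  1. X2 → X4 ← X3 — X4:collider[open] ⇒ active
At least one path is unblocked, so d-separation fails.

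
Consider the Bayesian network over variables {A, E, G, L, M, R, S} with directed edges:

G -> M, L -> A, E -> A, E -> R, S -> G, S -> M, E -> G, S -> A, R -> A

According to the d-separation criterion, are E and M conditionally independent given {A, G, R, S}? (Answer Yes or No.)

Enumerating the 6 paths from E to M and testing each for blocking by {A, G, R, S}:
Path 1: E → G ← S → M
  S is a fork here and S is conditioned on, so the path is blocked at S.
Path 2: E → G → M
  G is a chain here and G is conditioned on, so the path is blocked at G.
Path 3: E → R → A ← S → G → M
  R is a chain here and R is conditioned on, so the path is blocked at R.
Path 4: E → R → A ← S → M
  R is a chain here and R is conditioned on, so the path is blocked at R.
Path 5: E → A ← S → G → M
  S is a fork here and S is conditioned on, so the path is blocked at S.
Path 6: E → A ← S → M
  S is a fork here and S is conditioned on, so the path is blocked at S.
Every path is blocked, so E and M are d-separated given {A, G, R, S}.

Yes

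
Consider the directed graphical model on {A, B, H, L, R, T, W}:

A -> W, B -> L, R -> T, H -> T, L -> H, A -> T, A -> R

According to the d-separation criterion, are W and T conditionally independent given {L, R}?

Enumerating the 2 paths from W to T and testing each for blocking by {L, R}:
  1. W ← A → R → T — A:fork[open]; R:chain[blocks] ⇒ blocked
  2. W ← A → T — A:fork[open] ⇒ active
Since the path W ← A → T is active, W and T are not d-separated given {L, R}.

No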